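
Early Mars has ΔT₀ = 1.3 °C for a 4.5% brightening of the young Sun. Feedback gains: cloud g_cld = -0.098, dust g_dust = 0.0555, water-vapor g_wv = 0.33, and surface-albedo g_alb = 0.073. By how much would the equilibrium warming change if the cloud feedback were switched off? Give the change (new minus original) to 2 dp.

0.37 °C

Original: g = 0.3605, ΔT = 1.3/(1−0.3605) = 2.0328 °C.
Without cloud: g' = 0.4585, ΔT' = 1.3/(1−0.4585) = 2.4007 °C.
Change = 2.4007 − 2.0328 = 0.37 °C.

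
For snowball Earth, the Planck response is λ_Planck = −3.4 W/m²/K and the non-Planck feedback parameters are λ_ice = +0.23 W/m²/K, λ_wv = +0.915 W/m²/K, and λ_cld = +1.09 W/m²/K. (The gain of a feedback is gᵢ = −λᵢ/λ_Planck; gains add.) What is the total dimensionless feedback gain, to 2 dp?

0.66

Convert to gains: g_ice = 0.23/3.4 = 0.06765; g_wv = 0.915/3.4 = 0.2691; g_cld = 1.09/3.4 = 0.3206.
Total gain g = 0.65735.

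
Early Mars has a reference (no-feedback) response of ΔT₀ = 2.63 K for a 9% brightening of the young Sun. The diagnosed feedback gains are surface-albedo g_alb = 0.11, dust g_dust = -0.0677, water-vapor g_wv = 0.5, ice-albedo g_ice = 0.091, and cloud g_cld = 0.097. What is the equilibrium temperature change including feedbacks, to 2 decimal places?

Total gain g = 0.11 − 0.0677 + 0.5 + 0.091 + 0.097 = 0.7303.
Amplification A = 1/(1 − 0.7303) = 3.708.
ΔT = 2.63 × 3.708 = 9.75 K.

9.75 K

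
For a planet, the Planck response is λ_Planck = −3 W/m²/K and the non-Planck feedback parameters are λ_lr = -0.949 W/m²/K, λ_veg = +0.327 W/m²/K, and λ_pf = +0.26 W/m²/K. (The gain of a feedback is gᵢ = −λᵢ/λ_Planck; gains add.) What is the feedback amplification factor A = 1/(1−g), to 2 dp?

0.89

Convert to gains: g_lr = -0.949/3 = -0.3163; g_veg = 0.327/3 = 0.109; g_pf = 0.26/3 = 0.08667.
Total gain g = -0.12063.
A = 1/(1 + 0.12063) = 0.89.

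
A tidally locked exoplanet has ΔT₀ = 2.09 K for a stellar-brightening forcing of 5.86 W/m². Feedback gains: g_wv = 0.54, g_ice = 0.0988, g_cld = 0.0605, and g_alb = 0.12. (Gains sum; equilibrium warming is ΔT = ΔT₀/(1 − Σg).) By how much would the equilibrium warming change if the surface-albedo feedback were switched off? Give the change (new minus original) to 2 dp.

-4.62 K

Original: g = 0.8193, ΔT = 2.09/(1−0.8193) = 11.5661 K.
Without surface-albedo: g' = 0.6993, ΔT' = 2.09/(1−0.6993) = 6.9504 K.
Change = 6.9504 − 11.5661 = -4.62 K.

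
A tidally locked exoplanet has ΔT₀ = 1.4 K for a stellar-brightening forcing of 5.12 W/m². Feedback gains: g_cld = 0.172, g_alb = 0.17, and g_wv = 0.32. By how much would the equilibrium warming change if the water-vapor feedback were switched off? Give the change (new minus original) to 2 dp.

-2.01 K

Original: g = 0.662, ΔT = 1.4/(1−0.662) = 4.1420 K.
Without water-vapor: g' = 0.342, ΔT' = 1.4/(1−0.342) = 2.1277 K.
Change = 2.1277 − 4.1420 = -2.01 K.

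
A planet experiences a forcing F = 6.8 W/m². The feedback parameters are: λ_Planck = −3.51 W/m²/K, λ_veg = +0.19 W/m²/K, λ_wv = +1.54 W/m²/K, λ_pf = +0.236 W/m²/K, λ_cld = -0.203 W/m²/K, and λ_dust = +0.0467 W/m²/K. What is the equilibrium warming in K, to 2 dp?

4.00 K

Net feedback parameter λ = (−3.51) + (+0.19) + (+1.54) + (+0.236) + (-0.203) + (+0.0467) = -1.7003 W/m²/K.
ΔT = −F/λ = −6.8/(-1.7003) = 4.00 K.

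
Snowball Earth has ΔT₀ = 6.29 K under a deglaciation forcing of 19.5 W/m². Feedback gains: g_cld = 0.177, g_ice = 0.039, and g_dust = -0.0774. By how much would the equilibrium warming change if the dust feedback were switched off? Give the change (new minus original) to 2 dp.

0.72 K

Original: g = 0.1386, ΔT = 6.29/(1−0.1386) = 7.3021 K.
Without dust: g' = 0.216, ΔT' = 6.29/(1−0.216) = 8.0230 K.
Change = 8.0230 − 7.3021 = 0.72 K.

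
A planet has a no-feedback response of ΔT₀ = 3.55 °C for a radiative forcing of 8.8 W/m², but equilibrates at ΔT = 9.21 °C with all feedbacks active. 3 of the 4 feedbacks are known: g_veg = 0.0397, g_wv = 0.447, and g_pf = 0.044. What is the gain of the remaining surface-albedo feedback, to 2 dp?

Amplification A = ΔT/ΔT₀ = 9.21/3.55 = 2.594.
Total gain g = 1 − 1/A = 1 − 1/2.594 = 0.6145.
Known gains sum to 0.0397 + 0.447 + 0.044 = 0.5307.
g_alb = 0.6145 − 0.5307 = 0.08.

0.08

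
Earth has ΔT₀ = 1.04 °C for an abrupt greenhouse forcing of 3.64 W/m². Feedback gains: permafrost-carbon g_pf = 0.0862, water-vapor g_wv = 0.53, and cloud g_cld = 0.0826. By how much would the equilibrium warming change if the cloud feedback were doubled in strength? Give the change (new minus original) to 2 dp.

Original: g = 0.6988, ΔT = 1.04/(1−0.6988) = 3.4529 °C.
With doubled cloud: g' = 0.7814, ΔT' = 1.04/(1−0.7814) = 4.7575 °C.
Change = 4.7575 − 3.4529 = 1.30 °C.

1.30 °C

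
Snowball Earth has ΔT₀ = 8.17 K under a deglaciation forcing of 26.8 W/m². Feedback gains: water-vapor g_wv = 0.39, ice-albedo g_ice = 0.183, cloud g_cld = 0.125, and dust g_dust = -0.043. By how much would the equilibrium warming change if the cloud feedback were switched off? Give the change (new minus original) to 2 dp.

-6.30 K

Original: g = 0.655, ΔT = 8.17/(1−0.655) = 23.6812 K.
Without cloud: g' = 0.53, ΔT' = 8.17/(1−0.53) = 17.3830 K.
Change = 17.3830 − 23.6812 = -6.30 K.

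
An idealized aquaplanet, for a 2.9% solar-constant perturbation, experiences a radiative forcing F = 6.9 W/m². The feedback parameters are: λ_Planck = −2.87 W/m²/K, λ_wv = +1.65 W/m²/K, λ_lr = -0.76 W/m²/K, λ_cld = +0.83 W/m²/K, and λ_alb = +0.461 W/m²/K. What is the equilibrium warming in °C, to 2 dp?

10.01 °C

Net feedback parameter λ = (−2.87) + (+1.65) + (-0.76) + (+0.83) + (+0.461) = -0.689 W/m²/K.
ΔT = −F/λ = −6.9/(-0.689) = 10.01 °C.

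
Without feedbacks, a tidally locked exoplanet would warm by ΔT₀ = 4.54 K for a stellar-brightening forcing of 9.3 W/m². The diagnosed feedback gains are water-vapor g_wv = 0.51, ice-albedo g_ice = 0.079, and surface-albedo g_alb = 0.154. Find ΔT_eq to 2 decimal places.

17.67 K

Total gain g = 0.51 + 0.079 + 0.154 = 0.743.
Amplification A = 1/(1 − 0.743) = 3.891.
ΔT = 4.54 × 3.891 = 17.67 K.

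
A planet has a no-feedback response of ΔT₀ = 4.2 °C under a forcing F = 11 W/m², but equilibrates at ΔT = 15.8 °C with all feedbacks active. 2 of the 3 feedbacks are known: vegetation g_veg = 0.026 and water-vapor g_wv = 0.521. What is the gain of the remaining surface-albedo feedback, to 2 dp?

Amplification A = ΔT/ΔT₀ = 15.8/4.2 = 3.762.
Total gain g = 1 − 1/A = 1 − 1/3.762 = 0.7342.
Known gains sum to 0.026 + 0.521 = 0.547.
g_alb = 0.7342 − 0.547 = 0.19.

0.19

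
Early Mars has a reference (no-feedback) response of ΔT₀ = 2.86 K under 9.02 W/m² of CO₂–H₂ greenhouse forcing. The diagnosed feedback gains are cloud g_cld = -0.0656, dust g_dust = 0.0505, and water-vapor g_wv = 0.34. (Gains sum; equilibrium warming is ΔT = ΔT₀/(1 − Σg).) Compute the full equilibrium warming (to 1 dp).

Total gain g = -0.0656 + 0.0505 + 0.34 = 0.3249.
Amplification A = 1/(1 − 0.3249) = 1.481.
ΔT = 2.86 × 1.481 = 4.2 K.

4.2 K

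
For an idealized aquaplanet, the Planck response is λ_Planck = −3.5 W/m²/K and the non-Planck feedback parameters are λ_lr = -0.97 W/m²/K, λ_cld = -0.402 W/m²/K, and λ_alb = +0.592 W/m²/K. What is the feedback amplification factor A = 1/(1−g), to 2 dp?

Convert to gains: g_lr = -0.97/3.5 = -0.2771; g_cld = -0.402/3.5 = -0.1149; g_alb = 0.592/3.5 = 0.1691.
Total gain g = -0.2229.
A = 1/(1 + 0.2229) = 0.82.

0.82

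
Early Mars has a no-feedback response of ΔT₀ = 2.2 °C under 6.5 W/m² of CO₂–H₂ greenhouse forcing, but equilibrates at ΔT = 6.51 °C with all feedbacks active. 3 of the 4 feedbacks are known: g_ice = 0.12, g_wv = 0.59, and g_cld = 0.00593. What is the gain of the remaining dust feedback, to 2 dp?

Amplification A = ΔT/ΔT₀ = 6.51/2.2 = 2.959.
Total gain g = 1 − 1/A = 1 − 1/2.959 = 0.662.
Known gains sum to 0.12 + 0.59 + 0.00593 = 0.71593.
g_dust = 0.662 − 0.71593 = -0.05.

-0.05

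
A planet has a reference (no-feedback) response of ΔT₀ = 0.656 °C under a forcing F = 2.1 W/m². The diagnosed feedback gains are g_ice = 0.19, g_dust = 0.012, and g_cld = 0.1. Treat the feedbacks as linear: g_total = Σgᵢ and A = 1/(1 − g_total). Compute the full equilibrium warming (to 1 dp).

0.9 °C

Total gain g = 0.19 + 0.012 + 0.1 = 0.302.
Amplification A = 1/(1 − 0.302) = 1.433.
ΔT = 0.656 × 1.433 = 0.9 °C.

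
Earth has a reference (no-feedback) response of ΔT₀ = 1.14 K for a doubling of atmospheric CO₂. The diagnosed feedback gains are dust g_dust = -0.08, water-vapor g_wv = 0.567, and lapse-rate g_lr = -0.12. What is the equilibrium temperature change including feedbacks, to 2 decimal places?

Total gain g = -0.08 + 0.567 − 0.12 = 0.367.
Amplification A = 1/(1 − 0.367) = 1.58.
ΔT = 1.14 × 1.58 = 1.80 K.

1.80 K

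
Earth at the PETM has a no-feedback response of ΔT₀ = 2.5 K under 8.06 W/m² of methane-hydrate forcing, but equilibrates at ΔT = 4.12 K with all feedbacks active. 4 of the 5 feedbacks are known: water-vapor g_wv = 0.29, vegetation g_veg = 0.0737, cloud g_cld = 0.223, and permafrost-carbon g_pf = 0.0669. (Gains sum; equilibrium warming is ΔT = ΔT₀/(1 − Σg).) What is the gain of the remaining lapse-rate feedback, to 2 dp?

-0.26

Amplification A = ΔT/ΔT₀ = 4.12/2.5 = 1.648.
Total gain g = 1 − 1/A = 1 − 1/1.648 = 0.3932.
Known gains sum to 0.29 + 0.0737 + 0.223 + 0.0669 = 0.6536.
g_lr = 0.3932 − 0.6536 = -0.26.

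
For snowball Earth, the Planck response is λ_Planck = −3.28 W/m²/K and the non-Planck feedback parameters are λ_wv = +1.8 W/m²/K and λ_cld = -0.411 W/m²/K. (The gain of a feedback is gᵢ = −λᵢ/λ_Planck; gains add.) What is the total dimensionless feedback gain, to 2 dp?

0.42

Convert to gains: g_wv = 1.8/3.28 = 0.5488; g_cld = -0.411/3.28 = -0.1253.
Total gain g = 0.4235.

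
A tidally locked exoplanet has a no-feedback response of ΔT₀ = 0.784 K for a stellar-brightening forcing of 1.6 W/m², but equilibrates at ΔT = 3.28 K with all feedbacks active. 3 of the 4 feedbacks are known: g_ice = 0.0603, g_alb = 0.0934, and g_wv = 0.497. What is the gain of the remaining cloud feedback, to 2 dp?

0.11

Amplification A = ΔT/ΔT₀ = 3.28/0.784 = 4.184.
Total gain g = 1 − 1/A = 1 − 1/4.184 = 0.761.
Known gains sum to 0.0603 + 0.0934 + 0.497 = 0.6507.
g_cld = 0.761 − 0.6507 = 0.11.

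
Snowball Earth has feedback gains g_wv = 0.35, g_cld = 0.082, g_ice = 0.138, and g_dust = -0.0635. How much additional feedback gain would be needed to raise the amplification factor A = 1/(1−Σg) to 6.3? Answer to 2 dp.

Current total gain = 0.5065.
Target gain for A = 6.3: g* = 1 − 1/6.3 = 0.8413.
Additional gain needed = 0.8413 − 0.5065 = 0.33.

0.33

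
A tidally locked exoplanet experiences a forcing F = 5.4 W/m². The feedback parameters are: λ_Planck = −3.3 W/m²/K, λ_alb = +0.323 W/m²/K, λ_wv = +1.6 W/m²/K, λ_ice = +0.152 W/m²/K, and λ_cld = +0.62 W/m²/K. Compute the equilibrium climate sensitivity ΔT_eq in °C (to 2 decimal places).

8.93 °C

Net feedback parameter λ = (−3.3) + (+0.323) + (+1.6) + (+0.152) + (+0.62) = -0.605 W/m²/K.
ΔT = −F/λ = −5.4/(-0.605) = 8.93 °C.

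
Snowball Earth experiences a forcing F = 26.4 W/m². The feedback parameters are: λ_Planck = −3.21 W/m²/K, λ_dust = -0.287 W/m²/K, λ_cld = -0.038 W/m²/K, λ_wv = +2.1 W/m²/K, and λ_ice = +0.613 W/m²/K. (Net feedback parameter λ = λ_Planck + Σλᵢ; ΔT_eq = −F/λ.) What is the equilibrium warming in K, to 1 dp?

32.1 K

Net feedback parameter λ = (−3.21) + (-0.287) + (-0.038) + (+2.1) + (+0.613) = -0.822 W/m²/K.
ΔT = −F/λ = −26.4/(-0.822) = 32.1 K.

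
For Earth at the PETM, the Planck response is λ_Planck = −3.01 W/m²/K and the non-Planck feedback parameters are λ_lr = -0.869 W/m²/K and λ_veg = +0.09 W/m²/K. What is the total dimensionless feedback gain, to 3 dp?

-0.259

Convert to gains: g_lr = -0.869/3.01 = -0.2887; g_veg = 0.09/3.01 = 0.0299.
Total gain g = -0.2588.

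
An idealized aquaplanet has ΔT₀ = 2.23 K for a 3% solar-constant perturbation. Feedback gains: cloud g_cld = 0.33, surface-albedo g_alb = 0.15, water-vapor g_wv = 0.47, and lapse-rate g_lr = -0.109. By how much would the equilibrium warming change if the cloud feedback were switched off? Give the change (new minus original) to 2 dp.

-9.46 K

Original: g = 0.841, ΔT = 2.23/(1−0.841) = 14.0252 K.
Without cloud: g' = 0.511, ΔT' = 2.23/(1−0.511) = 4.5603 K.
Change = 4.5603 − 14.0252 = -9.46 K.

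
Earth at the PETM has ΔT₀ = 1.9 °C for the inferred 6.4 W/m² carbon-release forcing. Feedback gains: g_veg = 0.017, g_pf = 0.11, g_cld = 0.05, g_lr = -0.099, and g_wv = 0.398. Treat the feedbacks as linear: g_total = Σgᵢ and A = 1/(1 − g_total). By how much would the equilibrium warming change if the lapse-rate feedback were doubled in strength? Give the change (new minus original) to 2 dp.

-0.58 °C

Original: g = 0.476, ΔT = 1.9/(1−0.476) = 3.6260 °C.
With doubled lapse-rate: g' = 0.377, ΔT' = 1.9/(1−0.377) = 3.0498 °C.
Change = 3.0498 − 3.6260 = -0.58 °C.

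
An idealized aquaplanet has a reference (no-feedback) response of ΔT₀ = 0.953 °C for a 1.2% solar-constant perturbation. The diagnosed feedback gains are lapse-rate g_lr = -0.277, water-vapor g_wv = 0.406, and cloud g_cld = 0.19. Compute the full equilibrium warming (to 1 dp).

Total gain g = -0.277 + 0.406 + 0.19 = 0.319.
Amplification A = 1/(1 − 0.319) = 1.468.
ΔT = 0.953 × 1.468 = 1.4 °C.

1.4 °C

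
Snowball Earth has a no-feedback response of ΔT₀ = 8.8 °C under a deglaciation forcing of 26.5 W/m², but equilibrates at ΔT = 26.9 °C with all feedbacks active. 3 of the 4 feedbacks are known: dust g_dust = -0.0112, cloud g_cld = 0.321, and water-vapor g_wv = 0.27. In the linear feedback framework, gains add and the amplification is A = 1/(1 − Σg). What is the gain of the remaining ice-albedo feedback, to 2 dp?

0.09

Amplification A = ΔT/ΔT₀ = 26.9/8.8 = 3.057.
Total gain g = 1 − 1/A = 1 − 1/3.057 = 0.6729.
Known gains sum to -0.0112 + 0.321 + 0.27 = 0.5798.
g_ice = 0.6729 − 0.5798 = 0.09.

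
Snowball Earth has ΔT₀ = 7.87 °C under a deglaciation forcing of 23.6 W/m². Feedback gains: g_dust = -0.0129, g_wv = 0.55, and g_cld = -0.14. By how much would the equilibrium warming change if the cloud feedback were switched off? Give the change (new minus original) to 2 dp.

3.95 °C

Original: g = 0.3971, ΔT = 7.87/(1−0.3971) = 13.0536 °C.
Without cloud: g' = 0.5371, ΔT' = 7.87/(1−0.5371) = 17.0015 °C.
Change = 17.0015 − 13.0536 = 3.95 °C.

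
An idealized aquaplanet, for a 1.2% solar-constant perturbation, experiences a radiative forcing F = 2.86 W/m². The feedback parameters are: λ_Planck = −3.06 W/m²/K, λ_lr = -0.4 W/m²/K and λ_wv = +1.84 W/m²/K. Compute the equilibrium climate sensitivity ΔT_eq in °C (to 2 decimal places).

Net feedback parameter λ = (−3.06) + (-0.4) + (+1.84) = -1.62 W/m²/K.
ΔT = −F/λ = −2.86/(-1.62) = 1.77 °C.

1.77 °C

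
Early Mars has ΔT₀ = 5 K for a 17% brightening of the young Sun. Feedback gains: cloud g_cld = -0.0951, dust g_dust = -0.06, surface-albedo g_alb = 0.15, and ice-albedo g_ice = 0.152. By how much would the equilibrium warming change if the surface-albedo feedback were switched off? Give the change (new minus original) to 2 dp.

-0.88 K

Original: g = 0.1469, ΔT = 5/(1−0.1469) = 5.8610 K.
Without surface-albedo: g' = -0.0031, ΔT' = 5/(1+0.0031) = 4.9845 K.
Change = 4.9845 − 5.8610 = -0.88 K.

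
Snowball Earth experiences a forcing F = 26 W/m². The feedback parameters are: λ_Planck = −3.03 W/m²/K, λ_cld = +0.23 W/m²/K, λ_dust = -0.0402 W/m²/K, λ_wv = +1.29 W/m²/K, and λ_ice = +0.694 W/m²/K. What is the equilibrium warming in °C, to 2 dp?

30.37 °C

Net feedback parameter λ = (−3.03) + (+0.23) + (-0.0402) + (+1.29) + (+0.694) = -0.8562 W/m²/K.
ΔT = −F/λ = −26/(-0.8562) = 30.37 °C.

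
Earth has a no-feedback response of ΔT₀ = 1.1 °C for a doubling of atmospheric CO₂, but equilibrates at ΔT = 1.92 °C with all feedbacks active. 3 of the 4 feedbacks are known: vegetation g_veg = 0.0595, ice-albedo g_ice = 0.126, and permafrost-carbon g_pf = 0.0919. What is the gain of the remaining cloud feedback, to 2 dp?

0.15

Amplification A = ΔT/ΔT₀ = 1.92/1.1 = 1.745.
Total gain g = 1 − 1/A = 1 − 1/1.745 = 0.4269.
Known gains sum to 0.0595 + 0.126 + 0.0919 = 0.2774.
g_cld = 0.4269 − 0.2774 = 0.15.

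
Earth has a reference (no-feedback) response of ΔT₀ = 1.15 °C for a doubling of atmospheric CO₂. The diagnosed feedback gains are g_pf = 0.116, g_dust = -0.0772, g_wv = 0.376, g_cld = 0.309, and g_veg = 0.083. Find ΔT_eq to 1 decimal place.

Total gain g = 0.116 − 0.0772 + 0.376 + 0.309 + 0.083 = 0.8068.
Amplification A = 1/(1 − 0.8068) = 5.176.
ΔT = 1.15 × 5.176 = 6.0 °C.

6.0 °C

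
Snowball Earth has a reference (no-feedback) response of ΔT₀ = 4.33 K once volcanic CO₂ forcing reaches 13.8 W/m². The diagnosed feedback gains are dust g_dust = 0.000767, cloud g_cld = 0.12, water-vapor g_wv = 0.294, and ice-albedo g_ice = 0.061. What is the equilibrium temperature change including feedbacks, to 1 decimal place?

Total gain g = 0.000767 + 0.12 + 0.294 + 0.061 = 0.475767.
Amplification A = 1/(1 − 0.475767) = 1.908.
ΔT = 4.33 × 1.908 = 8.3 K.

8.3 K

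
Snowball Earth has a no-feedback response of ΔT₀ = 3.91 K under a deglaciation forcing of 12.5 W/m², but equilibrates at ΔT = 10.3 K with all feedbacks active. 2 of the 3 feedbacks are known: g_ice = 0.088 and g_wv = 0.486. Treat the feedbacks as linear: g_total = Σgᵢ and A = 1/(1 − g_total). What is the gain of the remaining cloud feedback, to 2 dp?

0.05

Amplification A = ΔT/ΔT₀ = 10.3/3.91 = 2.634.
Total gain g = 1 − 1/A = 1 − 1/2.634 = 0.6203.
Known gains sum to 0.088 + 0.486 = 0.574.
g_cld = 0.6203 − 0.574 = 0.05.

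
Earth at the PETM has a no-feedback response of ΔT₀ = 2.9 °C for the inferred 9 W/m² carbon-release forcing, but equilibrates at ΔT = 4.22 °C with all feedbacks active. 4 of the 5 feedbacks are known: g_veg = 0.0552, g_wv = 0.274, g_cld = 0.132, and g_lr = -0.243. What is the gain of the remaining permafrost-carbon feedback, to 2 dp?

Amplification A = ΔT/ΔT₀ = 4.22/2.9 = 1.455.
Total gain g = 1 − 1/A = 1 − 1/1.455 = 0.3127.
Known gains sum to 0.0552 + 0.274 + 0.132 − 0.243 = 0.2182.
g_pf = 0.3127 − 0.2182 = 0.09.

0.09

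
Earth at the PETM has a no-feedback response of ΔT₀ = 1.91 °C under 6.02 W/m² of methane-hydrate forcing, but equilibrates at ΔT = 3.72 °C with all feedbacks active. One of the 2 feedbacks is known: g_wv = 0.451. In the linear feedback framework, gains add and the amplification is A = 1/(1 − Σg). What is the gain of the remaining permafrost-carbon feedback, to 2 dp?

Amplification A = ΔT/ΔT₀ = 3.72/1.91 = 1.948.
Total gain g = 1 − 1/A = 1 − 1/1.948 = 0.4867.
The known gain is 0.451.
g_pf = 0.4867 − 0.451 = 0.04.

0.04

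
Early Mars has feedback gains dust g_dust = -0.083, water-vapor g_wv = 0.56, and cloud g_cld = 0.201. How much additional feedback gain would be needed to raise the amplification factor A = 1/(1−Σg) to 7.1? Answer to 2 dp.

Current total gain = 0.678.
Target gain for A = 7.1: g* = 1 − 1/7.1 = 0.8592.
Additional gain needed = 0.8592 − 0.678 = 0.18.

0.18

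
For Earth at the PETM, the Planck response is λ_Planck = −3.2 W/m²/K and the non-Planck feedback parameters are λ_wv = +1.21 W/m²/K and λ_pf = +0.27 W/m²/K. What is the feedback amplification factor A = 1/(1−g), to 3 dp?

1.860

Convert to gains: g_wv = 1.21/3.2 = 0.3781; g_pf = 0.27/3.2 = 0.08438.
Total gain g = 0.46248.
A = 1/(1 − 0.46248) = 1.860.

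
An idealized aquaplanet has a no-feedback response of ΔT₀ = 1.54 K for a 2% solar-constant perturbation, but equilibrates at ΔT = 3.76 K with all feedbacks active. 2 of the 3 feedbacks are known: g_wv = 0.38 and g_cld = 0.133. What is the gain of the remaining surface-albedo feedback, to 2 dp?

Amplification A = ΔT/ΔT₀ = 3.76/1.54 = 2.442.
Total gain g = 1 − 1/A = 1 − 1/2.442 = 0.5905.
Known gains sum to 0.38 + 0.133 = 0.513.
g_alb = 0.5905 − 0.513 = 0.08.

0.08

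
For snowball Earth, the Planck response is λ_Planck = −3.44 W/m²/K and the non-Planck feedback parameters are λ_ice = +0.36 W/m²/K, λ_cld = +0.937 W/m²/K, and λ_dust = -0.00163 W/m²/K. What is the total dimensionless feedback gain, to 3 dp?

Convert to gains: g_ice = 0.36/3.44 = 0.1047; g_cld = 0.937/3.44 = 0.2724; g_dust = -0.00163/3.44 = -0.000474.
Total gain g = 0.376626.

0.377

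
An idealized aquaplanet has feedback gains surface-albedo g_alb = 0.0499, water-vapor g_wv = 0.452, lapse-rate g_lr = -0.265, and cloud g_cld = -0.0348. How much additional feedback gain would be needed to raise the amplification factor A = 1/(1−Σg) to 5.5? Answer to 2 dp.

0.62

Current total gain = 0.2021.
Target gain for A = 5.5: g* = 1 − 1/5.5 = 0.8182.
Additional gain needed = 0.8182 − 0.2021 = 0.62.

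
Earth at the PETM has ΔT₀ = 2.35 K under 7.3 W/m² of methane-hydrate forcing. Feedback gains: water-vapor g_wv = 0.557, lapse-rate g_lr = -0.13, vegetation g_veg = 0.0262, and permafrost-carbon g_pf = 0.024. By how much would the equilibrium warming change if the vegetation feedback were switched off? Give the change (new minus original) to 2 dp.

Original: g = 0.4772, ΔT = 2.35/(1−0.4772) = 4.4950 K.
Without vegetation: g' = 0.451, ΔT' = 2.35/(1−0.451) = 4.2805 K.
Change = 4.2805 − 4.4950 = -0.21 K.

-0.21 K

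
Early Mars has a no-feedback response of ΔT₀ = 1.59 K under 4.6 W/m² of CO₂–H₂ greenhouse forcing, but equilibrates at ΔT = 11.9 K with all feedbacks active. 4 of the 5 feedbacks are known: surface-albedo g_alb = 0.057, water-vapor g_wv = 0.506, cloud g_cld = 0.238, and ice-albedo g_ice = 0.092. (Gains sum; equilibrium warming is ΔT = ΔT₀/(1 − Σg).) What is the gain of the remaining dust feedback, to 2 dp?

Amplification A = ΔT/ΔT₀ = 11.9/1.59 = 7.484.
Total gain g = 1 − 1/A = 1 − 1/7.484 = 0.8664.
Known gains sum to 0.057 + 0.506 + 0.238 + 0.092 = 0.893.
g_dust = 0.8664 − 0.893 = -0.03.

-0.03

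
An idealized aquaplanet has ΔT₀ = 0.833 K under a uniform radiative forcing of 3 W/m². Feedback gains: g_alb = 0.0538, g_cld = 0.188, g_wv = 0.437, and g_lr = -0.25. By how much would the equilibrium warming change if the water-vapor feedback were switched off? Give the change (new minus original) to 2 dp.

Original: g = 0.4288, ΔT = 0.833/(1−0.4288) = 1.4583 K.
Without water-vapor: g' = -0.0082, ΔT' = 0.833/(1+0.0082) = 0.8262 K.
Change = 0.8262 − 1.4583 = -0.63 K.

-0.63 K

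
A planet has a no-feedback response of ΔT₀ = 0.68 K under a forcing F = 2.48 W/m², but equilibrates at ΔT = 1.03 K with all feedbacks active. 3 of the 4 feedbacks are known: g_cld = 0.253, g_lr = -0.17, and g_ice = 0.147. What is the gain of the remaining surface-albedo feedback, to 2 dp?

Amplification A = ΔT/ΔT₀ = 1.03/0.68 = 1.515.
Total gain g = 1 − 1/A = 1 − 1/1.515 = 0.3399.
Known gains sum to 0.253 − 0.17 + 0.147 = 0.23.
g_alb = 0.3399 − 0.23 = 0.11.

0.11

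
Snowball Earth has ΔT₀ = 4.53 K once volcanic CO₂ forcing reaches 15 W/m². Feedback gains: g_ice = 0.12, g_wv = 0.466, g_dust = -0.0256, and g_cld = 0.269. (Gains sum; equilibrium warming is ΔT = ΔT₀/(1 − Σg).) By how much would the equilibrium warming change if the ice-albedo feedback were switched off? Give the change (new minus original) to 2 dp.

Original: g = 0.8294, ΔT = 4.53/(1−0.8294) = 26.5533 K.
Without ice-albedo: g' = 0.7094, ΔT' = 4.53/(1−0.7094) = 15.5884 K.
Change = 15.5884 − 26.5533 = -10.96 K.

-10.96 K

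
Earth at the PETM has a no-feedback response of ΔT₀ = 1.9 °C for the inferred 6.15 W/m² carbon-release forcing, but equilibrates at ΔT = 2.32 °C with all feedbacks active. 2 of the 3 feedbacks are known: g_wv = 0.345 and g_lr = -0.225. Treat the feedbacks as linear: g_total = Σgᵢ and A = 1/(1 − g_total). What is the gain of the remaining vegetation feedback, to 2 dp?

0.06

Amplification A = ΔT/ΔT₀ = 2.32/1.9 = 1.221.
Total gain g = 1 − 1/A = 1 − 1/1.221 = 0.181.
Known gains sum to 0.345 − 0.225 = 0.12.
g_veg = 0.181 − 0.12 = 0.06.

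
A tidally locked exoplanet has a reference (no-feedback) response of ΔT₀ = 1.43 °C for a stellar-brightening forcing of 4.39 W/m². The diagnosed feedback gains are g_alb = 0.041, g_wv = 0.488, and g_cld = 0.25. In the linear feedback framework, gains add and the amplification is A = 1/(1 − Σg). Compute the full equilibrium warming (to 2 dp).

Total gain g = 0.041 + 0.488 + 0.25 = 0.779.
Amplification A = 1/(1 − 0.779) = 4.525.
ΔT = 1.43 × 4.525 = 6.47 °C.

6.47 °C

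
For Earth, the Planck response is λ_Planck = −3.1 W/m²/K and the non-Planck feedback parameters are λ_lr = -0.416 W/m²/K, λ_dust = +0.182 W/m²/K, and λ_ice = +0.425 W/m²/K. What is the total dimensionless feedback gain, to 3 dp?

Convert to gains: g_lr = -0.416/3.1 = -0.1342; g_dust = 0.182/3.1 = 0.05871; g_ice = 0.425/3.1 = 0.1371.
Total gain g = 0.06161.

0.062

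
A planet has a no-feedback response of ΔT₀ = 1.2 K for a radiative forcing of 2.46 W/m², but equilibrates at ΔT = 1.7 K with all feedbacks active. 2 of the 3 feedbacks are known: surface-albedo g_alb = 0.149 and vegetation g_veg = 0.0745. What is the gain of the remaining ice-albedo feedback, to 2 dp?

0.07

Amplification A = ΔT/ΔT₀ = 1.7/1.2 = 1.417.
Total gain g = 1 − 1/A = 1 − 1/1.417 = 0.2943.
Known gains sum to 0.149 + 0.0745 = 0.2235.
g_ice = 0.2943 − 0.2235 = 0.07.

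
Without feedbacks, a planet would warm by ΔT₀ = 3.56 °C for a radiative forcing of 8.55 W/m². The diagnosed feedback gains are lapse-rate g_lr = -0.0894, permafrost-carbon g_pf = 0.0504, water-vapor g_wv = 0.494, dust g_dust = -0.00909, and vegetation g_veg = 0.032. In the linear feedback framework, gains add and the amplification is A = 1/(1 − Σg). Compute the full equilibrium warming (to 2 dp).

6.82 °C

Total gain g = -0.0894 + 0.0504 + 0.494 − 0.00909 + 0.032 = 0.47791.
Amplification A = 1/(1 − 0.47791) = 1.915.
ΔT = 3.56 × 1.915 = 6.82 °C.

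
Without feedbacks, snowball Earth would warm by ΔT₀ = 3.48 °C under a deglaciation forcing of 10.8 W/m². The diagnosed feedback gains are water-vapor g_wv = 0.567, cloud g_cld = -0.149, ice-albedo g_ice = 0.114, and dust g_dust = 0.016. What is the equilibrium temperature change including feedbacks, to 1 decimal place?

7.7 °C

Total gain g = 0.567 − 0.149 + 0.114 + 0.016 = 0.548.
Amplification A = 1/(1 − 0.548) = 2.212.
ΔT = 3.48 × 2.212 = 7.7 °C.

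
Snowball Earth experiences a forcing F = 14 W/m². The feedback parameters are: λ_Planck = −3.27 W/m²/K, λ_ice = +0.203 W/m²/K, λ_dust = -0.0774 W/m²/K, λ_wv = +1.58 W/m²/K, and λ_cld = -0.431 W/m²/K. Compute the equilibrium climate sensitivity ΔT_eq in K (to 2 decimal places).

7.02 K

Net feedback parameter λ = (−3.27) + (+0.203) + (-0.0774) + (+1.58) + (-0.431) = -1.9954 W/m²/K.
ΔT = −F/λ = −14/(-1.9954) = 7.02 K.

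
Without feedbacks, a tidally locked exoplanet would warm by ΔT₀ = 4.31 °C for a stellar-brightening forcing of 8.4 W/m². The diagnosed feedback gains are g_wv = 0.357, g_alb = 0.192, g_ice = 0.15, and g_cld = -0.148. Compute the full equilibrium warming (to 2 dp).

Total gain g = 0.357 + 0.192 + 0.15 − 0.148 = 0.551.
Amplification A = 1/(1 − 0.551) = 2.227.
ΔT = 4.31 × 2.227 = 9.60 °C.

9.60 °C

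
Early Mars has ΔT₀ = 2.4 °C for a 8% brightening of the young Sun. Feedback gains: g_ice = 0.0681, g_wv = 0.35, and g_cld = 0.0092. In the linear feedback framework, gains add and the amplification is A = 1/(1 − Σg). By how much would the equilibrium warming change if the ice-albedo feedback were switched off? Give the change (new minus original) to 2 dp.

Original: g = 0.4273, ΔT = 2.4/(1−0.4273) = 4.1907 °C.
Without ice-albedo: g' = 0.3592, ΔT' = 2.4/(1−0.3592) = 3.7453 °C.
Change = 3.7453 − 4.1907 = -0.45 °C.

-0.45 °C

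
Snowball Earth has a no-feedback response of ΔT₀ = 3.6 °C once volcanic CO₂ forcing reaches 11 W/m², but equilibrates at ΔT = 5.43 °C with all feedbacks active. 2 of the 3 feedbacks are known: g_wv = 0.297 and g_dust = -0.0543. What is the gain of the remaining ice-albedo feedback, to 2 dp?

Amplification A = ΔT/ΔT₀ = 5.43/3.6 = 1.508.
Total gain g = 1 − 1/A = 1 − 1/1.508 = 0.3369.
Known gains sum to 0.297 − 0.0543 = 0.2427.
g_ice = 0.3369 − 0.2427 = 0.09.

0.09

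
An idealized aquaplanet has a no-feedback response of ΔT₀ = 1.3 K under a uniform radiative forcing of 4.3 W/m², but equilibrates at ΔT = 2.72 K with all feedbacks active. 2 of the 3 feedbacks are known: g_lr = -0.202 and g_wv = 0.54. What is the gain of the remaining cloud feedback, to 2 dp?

Amplification A = ΔT/ΔT₀ = 2.72/1.3 = 2.092.
Total gain g = 1 − 1/A = 1 − 1/2.092 = 0.522.
Known gains sum to -0.202 + 0.54 = 0.338.
g_cld = 0.522 − 0.338 = 0.18.

0.18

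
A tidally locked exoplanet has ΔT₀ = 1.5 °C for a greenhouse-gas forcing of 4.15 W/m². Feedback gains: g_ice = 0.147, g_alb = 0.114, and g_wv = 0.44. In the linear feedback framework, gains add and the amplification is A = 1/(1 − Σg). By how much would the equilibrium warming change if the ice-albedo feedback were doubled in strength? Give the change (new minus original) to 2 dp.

4.85 °C

Original: g = 0.701, ΔT = 1.5/(1−0.701) = 5.0167 °C.
With doubled ice-albedo: g' = 0.848, ΔT' = 1.5/(1−0.848) = 9.8684 °C.
Change = 9.8684 − 5.0167 = 4.85 °C.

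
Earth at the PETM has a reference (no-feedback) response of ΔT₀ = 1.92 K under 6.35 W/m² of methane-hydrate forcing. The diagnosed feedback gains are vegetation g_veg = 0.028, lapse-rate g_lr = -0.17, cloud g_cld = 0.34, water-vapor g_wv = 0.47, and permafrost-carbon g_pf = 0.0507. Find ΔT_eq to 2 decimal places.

Total gain g = 0.028 − 0.17 + 0.34 + 0.47 + 0.0507 = 0.7187.
Amplification A = 1/(1 − 0.7187) = 3.555.
ΔT = 1.92 × 3.555 = 6.83 K.

6.83 K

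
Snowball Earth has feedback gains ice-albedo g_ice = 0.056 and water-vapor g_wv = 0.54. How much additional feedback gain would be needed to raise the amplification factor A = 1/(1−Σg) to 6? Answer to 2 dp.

0.24

Current total gain = 0.596.
Target gain for A = 6: g* = 1 − 1/6 = 0.8333.
Additional gain needed = 0.8333 − 0.596 = 0.24.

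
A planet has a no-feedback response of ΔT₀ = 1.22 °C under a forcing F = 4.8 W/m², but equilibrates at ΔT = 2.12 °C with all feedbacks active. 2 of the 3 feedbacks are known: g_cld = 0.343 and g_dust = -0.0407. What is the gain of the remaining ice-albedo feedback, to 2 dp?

Amplification A = ΔT/ΔT₀ = 2.12/1.22 = 1.738.
Total gain g = 1 − 1/A = 1 − 1/1.738 = 0.4246.
Known gains sum to 0.343 − 0.0407 = 0.3023.
g_ice = 0.4246 − 0.3023 = 0.12.

0.12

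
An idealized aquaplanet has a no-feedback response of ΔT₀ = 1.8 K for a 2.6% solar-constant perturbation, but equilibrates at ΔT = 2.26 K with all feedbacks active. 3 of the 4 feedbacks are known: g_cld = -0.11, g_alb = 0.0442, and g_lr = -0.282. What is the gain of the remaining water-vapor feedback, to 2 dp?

Amplification A = ΔT/ΔT₀ = 2.26/1.8 = 1.256.
Total gain g = 1 − 1/A = 1 − 1/1.256 = 0.2038.
Known gains sum to -0.11 + 0.0442 − 0.282 = -0.3478.
g_wv = 0.2038 + 0.3478 = 0.55.

0.55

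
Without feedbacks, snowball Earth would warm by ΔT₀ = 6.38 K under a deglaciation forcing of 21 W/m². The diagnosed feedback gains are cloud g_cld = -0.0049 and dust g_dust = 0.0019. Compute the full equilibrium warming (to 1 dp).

Total gain g = -0.0049 + 0.0019 = -0.003.
Amplification A = 1/(1 + 0.003) = 0.997.
ΔT = 6.38 × 0.997 = 6.4 K.

6.4 K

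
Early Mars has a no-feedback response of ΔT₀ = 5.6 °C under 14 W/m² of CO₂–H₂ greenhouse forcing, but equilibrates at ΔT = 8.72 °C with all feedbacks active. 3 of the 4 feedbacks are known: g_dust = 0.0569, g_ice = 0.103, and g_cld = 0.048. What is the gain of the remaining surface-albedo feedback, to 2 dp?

0.15

Amplification A = ΔT/ΔT₀ = 8.72/5.6 = 1.557.
Total gain g = 1 − 1/A = 1 − 1/1.557 = 0.3577.
Known gains sum to 0.0569 + 0.103 + 0.048 = 0.2079.
g_alb = 0.3577 − 0.2079 = 0.15.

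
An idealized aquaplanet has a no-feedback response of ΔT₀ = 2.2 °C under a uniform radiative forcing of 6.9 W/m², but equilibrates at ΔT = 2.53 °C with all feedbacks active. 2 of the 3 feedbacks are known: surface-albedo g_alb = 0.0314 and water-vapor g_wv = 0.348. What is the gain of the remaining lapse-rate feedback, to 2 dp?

Amplification A = ΔT/ΔT₀ = 2.53/2.2 = 1.15.
Total gain g = 1 − 1/A = 1 − 1/1.15 = 0.1304.
Known gains sum to 0.0314 + 0.348 = 0.3794.
g_lr = 0.1304 − 0.3794 = -0.25.

-0.25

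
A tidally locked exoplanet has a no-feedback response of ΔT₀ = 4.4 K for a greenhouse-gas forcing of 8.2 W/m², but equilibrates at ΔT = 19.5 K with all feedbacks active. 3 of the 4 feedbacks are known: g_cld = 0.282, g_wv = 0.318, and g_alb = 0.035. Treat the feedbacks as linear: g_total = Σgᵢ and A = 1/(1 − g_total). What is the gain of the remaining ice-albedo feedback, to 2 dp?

Amplification A = ΔT/ΔT₀ = 19.5/4.4 = 4.432.
Total gain g = 1 − 1/A = 1 − 1/4.432 = 0.7744.
Known gains sum to 0.282 + 0.318 + 0.035 = 0.635.
g_ice = 0.7744 − 0.635 = 0.14.

0.14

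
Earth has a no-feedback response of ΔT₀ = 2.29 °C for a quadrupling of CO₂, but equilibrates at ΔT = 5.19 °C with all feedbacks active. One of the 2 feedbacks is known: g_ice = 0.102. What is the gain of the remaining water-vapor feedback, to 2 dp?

Amplification A = ΔT/ΔT₀ = 5.19/2.29 = 2.266.
Total gain g = 1 − 1/A = 1 − 1/2.266 = 0.5587.
The known gain is 0.102.
g_wv = 0.5587 − 0.102 = 0.46.

0.46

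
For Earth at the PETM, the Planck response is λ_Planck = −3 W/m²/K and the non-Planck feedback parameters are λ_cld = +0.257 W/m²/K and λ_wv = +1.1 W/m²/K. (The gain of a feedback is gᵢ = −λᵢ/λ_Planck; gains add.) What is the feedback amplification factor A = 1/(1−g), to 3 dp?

1.826

Convert to gains: g_cld = 0.257/3 = 0.08567; g_wv = 1.1/3 = 0.3667.
Total gain g = 0.45237.
A = 1/(1 − 0.45237) = 1.826.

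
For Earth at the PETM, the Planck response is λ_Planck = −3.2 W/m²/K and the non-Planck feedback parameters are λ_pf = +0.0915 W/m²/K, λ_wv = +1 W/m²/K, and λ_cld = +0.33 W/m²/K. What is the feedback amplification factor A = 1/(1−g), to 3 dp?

Convert to gains: g_pf = 0.0915/3.2 = 0.02859; g_wv = 1/3.2 = 0.3125; g_cld = 0.33/3.2 = 0.1031.
Total gain g = 0.44419.
A = 1/(1 − 0.44419) = 1.799.

1.799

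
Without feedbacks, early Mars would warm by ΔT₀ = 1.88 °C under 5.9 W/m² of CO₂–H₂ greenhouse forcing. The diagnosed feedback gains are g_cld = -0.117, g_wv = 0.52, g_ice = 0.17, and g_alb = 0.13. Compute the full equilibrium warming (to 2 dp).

6.33 °C

Total gain g = -0.117 + 0.52 + 0.17 + 0.13 = 0.703.
Amplification A = 1/(1 − 0.703) = 3.367.
ΔT = 1.88 × 3.367 = 6.33 °C.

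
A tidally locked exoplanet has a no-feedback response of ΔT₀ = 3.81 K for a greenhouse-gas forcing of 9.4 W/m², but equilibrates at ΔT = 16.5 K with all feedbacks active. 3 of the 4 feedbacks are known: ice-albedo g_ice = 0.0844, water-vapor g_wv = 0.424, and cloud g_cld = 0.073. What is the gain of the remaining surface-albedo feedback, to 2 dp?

Amplification A = ΔT/ΔT₀ = 16.5/3.81 = 4.331.
Total gain g = 1 − 1/A = 1 − 1/4.331 = 0.7691.
Known gains sum to 0.0844 + 0.424 + 0.073 = 0.5814.
g_alb = 0.7691 − 0.5814 = 0.19.

0.19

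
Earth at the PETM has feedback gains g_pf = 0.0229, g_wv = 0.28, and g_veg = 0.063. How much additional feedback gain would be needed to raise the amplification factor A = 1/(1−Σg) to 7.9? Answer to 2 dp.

0.51

Current total gain = 0.3659.
Target gain for A = 7.9: g* = 1 − 1/7.9 = 0.8734.
Additional gain needed = 0.8734 − 0.3659 = 0.51.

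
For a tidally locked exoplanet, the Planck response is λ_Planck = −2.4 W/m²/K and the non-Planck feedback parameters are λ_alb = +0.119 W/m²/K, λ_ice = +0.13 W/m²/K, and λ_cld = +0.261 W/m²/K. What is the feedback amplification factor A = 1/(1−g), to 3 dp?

1.270

Convert to gains: g_alb = 0.119/2.4 = 0.04958; g_ice = 0.13/2.4 = 0.05417; g_cld = 0.261/2.4 = 0.1088.
Total gain g = 0.21255.
A = 1/(1 − 0.21255) = 1.270.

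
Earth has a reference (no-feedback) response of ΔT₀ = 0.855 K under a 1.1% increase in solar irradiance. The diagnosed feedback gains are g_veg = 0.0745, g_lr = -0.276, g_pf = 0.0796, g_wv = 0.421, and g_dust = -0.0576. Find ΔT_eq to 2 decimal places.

Total gain g = 0.0745 − 0.276 + 0.0796 + 0.421 − 0.0576 = 0.2415.
Amplification A = 1/(1 − 0.2415) = 1.318.
ΔT = 0.855 × 1.318 = 1.13 K.

1.13 K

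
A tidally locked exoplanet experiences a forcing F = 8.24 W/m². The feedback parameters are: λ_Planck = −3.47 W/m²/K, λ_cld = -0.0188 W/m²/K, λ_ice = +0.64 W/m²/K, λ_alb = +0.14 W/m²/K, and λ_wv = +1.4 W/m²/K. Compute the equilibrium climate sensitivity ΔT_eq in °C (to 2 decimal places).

Net feedback parameter λ = (−3.47) + (-0.0188) + (+0.64) + (+0.14) + (+1.4) = -1.3088 W/m²/K.
ΔT = −F/λ = −8.24/(-1.3088) = 6.30 °C.

6.30 °C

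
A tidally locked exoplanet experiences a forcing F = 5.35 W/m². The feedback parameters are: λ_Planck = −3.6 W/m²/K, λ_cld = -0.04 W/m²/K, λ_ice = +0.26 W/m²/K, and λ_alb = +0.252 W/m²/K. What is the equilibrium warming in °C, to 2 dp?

1.71 °C

Net feedback parameter λ = (−3.6) + (-0.04) + (+0.26) + (+0.252) = -3.128 W/m²/K.
ΔT = −F/λ = −5.35/(-3.128) = 1.71 °C.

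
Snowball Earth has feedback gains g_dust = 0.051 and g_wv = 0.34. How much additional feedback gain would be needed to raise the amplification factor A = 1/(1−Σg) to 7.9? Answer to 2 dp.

0.48

Current total gain = 0.391.
Target gain for A = 7.9: g* = 1 − 1/7.9 = 0.8734.
Additional gain needed = 0.8734 − 0.391 = 0.48.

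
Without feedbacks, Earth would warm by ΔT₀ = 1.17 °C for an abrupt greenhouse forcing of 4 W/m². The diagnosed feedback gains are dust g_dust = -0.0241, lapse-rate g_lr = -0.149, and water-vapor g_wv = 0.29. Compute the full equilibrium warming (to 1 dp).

1.3 °C

Total gain g = -0.0241 − 0.149 + 0.29 = 0.1169.
Amplification A = 1/(1 − 0.1169) = 1.132.
ΔT = 1.17 × 1.132 = 1.3 °C.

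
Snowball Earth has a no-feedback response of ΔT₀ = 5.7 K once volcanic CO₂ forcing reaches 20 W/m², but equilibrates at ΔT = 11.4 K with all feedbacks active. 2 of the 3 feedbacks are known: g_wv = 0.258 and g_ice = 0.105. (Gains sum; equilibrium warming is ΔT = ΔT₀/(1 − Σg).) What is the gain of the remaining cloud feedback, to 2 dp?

Amplification A = ΔT/ΔT₀ = 11.4/5.7 = 2.
Total gain g = 1 − 1/A = 1 − 1/2 = 0.5.
Known gains sum to 0.258 + 0.105 = 0.363.
g_cld = 0.5 − 0.363 = 0.14.

0.14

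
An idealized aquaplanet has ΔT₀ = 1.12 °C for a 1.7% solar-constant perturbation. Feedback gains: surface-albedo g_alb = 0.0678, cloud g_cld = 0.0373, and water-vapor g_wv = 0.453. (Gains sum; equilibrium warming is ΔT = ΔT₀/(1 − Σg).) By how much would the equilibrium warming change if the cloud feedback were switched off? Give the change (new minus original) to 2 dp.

Original: g = 0.5581, ΔT = 1.12/(1−0.5581) = 2.5345 °C.
Without cloud: g' = 0.5208, ΔT' = 1.12/(1−0.5208) = 2.3372 °C.
Change = 2.3372 − 2.5345 = -0.20 °C.

-0.20 °C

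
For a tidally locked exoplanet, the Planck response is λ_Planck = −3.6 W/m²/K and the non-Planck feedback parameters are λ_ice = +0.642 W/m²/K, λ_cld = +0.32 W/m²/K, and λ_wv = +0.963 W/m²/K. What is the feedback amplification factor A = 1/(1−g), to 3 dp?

Convert to gains: g_ice = 0.642/3.6 = 0.1783; g_cld = 0.32/3.6 = 0.08889; g_wv = 0.963/3.6 = 0.2675.
Total gain g = 0.53469.
A = 1/(1 − 0.53469) = 2.149.

2.149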